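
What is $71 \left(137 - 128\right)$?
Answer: $639$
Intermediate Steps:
$71 \left(137 - 128\right) = 71 \cdot 9 = 639$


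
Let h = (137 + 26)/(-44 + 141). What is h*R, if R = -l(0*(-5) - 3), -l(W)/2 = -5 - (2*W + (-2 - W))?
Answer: 0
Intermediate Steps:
l(W) = 6 + 2*W (l(W) = -2*(-5 - (2*W + (-2 - W))) = -2*(-5 - (-2 + W)) = -2*(-5 + (2 - W)) = -2*(-3 - W) = 6 + 2*W)
h = 163/97 ≈ 1.6804
R = 0 (R = -(6 + 2*(0*(-5) - 3)) = -(6 + 2*(0 - 3)) = -(6 + 2*(-3)) = -(6 - 6) = -1*0 = 0)
h*R = (163/97)*0 = 0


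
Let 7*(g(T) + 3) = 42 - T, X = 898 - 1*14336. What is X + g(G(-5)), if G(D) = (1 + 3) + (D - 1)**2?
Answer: -94085/7 ≈ -13441.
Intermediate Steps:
X = -13438 (X = 898 - 14336 = -13438)
G(D) = 4 + (-1 + D)**2
g(T) = 3 - T/7 (g(T) = -3 + (42 - T)/7 = -3 + (6 - T/7) = 3 - T/7)
X + g(G(-5)) = -13438 + (3 - (4 + (-1 - 5)**2)/7) = -13438 + (3 - (4 + (-6)**2)/7) = -13438 + (3 - (4 + 36)/7) = -13438 + (3 - 1/7*40) = -13438 + (3 - 40/7) = -13438 - 19/7 = -94085/7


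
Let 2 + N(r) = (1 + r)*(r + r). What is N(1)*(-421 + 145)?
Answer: -552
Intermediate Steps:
N(r) = -2 + 2*r*(1 + r) (N(r) = -2 + (1 + r)*(r + r) = -2 + (1 + r)*(2*r) = -2 + 2*r*(1 + r))
N(1)*(-421 + 145) = (-2 + 2*1 + 2*1²)*(-421 + 145) = (-2 + 2 + 2*1)*(-276) = (-2 + 2 + 2)*(-276) = 2*(-276) = -552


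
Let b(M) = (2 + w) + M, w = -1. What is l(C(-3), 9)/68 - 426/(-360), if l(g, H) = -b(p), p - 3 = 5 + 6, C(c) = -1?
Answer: 491/510 ≈ 0.96274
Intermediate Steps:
p = 14 (p = 3 + (5 + 6) = 3 + 11 = 14)
b(M) = 1 + M (b(M) = (2 - 1) + M = 1 + M)
l(g, H) = -15 (l(g, H) = -(1 + 14) = -1*15 = -15)
l(C(-3), 9)/68 - 426/(-360) = -15/68 - 426/(-360) = -15*1/68 - 426*(-1/360) = -15/68 + 71/60 = 491/510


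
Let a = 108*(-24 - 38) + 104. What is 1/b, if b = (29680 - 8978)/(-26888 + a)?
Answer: -16740/10351 ≈ -1.6172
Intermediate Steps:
a = -6592 (a = 108*(-62) + 104 = -6696 + 104 = -6592)
b = -10351/16740 (b = (29680 - 8978)/(-26888 - 6592) = 20702/(-33480) = 20702*(-1/33480) = -10351/16740 ≈ -0.61834)
1/b = 1/(-10351/16740) = -16740/10351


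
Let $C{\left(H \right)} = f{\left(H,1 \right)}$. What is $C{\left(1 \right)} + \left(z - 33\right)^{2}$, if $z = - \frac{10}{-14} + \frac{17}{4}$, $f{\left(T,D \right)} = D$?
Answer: $\frac{617009}{784} \approx 787.0$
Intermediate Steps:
$z = \frac{139}{28}$ ($z = \left(-10\right) \left(- \frac{1}{14}\right) + 17 \cdot \frac{1}{4} = \frac{5}{7} + \frac{17}{4} = \frac{139}{28} \approx 4.9643$)
$C{\left(H \right)} = 1$
$C{\left(1 \right)} + \left(z - 33\right)^{2} = 1 + \left(\frac{139}{28} - 33\right)^{2} = 1 + \left(- \frac{785}{28}\right)^{2} = 1 + \frac{616225}{784} = \frac{617009}{784}$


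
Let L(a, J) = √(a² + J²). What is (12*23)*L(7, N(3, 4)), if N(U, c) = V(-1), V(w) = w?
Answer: 1380*√2 ≈ 1951.6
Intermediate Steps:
N(U, c) = -1
L(a, J) = √(J² + a²)
(12*23)*L(7, N(3, 4)) = (12*23)*√((-1)² + 7²) = 276*√(1 + 49) = 276*√50 = 276*(5*√2) = 1380*√2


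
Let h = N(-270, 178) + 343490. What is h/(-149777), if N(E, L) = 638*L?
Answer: -457054/149777 ≈ -3.0516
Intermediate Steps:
h = 457054 (h = 638*178 + 343490 = 113564 + 343490 = 457054)
h/(-149777) = 457054/(-149777) = 457054*(-1/149777) = -457054/149777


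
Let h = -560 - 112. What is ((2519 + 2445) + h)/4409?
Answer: 4292/4409 ≈ 0.97346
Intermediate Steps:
h = -672
((2519 + 2445) + h)/4409 = ((2519 + 2445) - 672)/4409 = (4964 - 672)*(1/4409) = 4292*(1/4409) = 4292/4409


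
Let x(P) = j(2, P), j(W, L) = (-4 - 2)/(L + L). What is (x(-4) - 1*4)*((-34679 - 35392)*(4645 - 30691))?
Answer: -11862950229/2 ≈ -5.9315e+9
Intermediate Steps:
j(W, L) = -3/L (j(W, L) = -6*1/(2*L) = -3/L)
x(P) = -3/P
(x(-4) - 1*4)*((-34679 - 35392)*(4645 - 30691)) = (-3/(-4) - 1*4)*((-34679 - 35392)*(4645 - 30691)) = (-3*(-¼) - 4)*(-70071*(-26046)) = (¾ - 4)*1825069266 = -13/4*1825069266 = -11862950229/2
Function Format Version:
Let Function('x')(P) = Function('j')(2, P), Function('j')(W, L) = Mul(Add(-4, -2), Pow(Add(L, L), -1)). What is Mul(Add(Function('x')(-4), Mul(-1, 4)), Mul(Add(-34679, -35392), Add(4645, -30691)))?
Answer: Rational(-11862950229, 2) ≈ -5.9315e+9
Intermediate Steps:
Function('j')(W, L) = Mul(-3, Pow(L, -1)) (Function('j')(W, L) = Mul(-6, Pow(Mul(2, L), -1)) = Mul(-6, Mul(Rational(1, 2), Pow(L, -1))) = Mul(-3, Pow(L, -1)))
Function('x')(P) = Mul(-3, Pow(P, -1))
Mul(Add(Function('x')(-4), Mul(-1, 4)), Mul(Add(-34679, -35392), Add(4645, -30691))) = Mul(Add(Mul(-3, Pow(-4, -1)), Mul(-1, 4)), Mul(Add(-34679, -35392), Add(4645, -30691))) = Mul(Add(Mul(-3, Rational(-1, 4)), -4), Mul(-70071, -26046)) = Mul(Add(Rational(3, 4), -4), 1825069266) = Mul(Rational(-13, 4), 1825069266) = Rational(-11862950229, 2)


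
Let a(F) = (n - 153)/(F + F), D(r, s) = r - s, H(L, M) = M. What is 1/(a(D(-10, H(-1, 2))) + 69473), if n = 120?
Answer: 8/555795 ≈ 1.4394e-5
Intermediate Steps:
a(F) = -33/(2*F) (a(F) = (120 - 153)/(F + F) = -33*1/(2*F) = -33/(2*F))
1/(a(D(-10, H(-1, 2))) + 69473) = 1/(-33/(2*(-10 - 1*2)) + 69473) = 1/(-33/(2*(-10 - 2)) + 69473) = 1/(-33/2/(-12) + 69473) = 1/(-33/2*(-1/12) + 69473) = 1/(11/8 + 69473) = 1/(555795/8) = 8/555795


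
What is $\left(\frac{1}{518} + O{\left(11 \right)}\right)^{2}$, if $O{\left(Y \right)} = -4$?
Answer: $\frac{4289041}{268324} \approx 15.985$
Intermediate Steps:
$\left(\frac{1}{518} + O{\left(11 \right)}\right)^{2} = \left(\frac{1}{518} - 4\right)^{2} = \left(- \frac{2071}{518}\right)^{2} = \frac{4289041}{268324}$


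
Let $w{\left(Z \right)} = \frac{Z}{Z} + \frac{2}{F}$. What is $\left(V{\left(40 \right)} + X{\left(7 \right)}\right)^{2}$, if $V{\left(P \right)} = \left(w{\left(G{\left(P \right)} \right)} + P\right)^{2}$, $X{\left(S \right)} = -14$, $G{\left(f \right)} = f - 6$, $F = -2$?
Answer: $2515396$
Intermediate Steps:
$G{\left(f \right)} = -6 + f$ ($G{\left(f \right)} = f - 6 = -6 + f$)
$w{\left(Z \right)} = 0$ ($w{\left(Z \right)} = \frac{Z}{Z} + \frac{2}{-2} = 1 + 2 \left(- \frac{1}{2}\right) = 1 - 1 = 0$)
$V{\left(P \right)} = P^{2}$ ($V{\left(P \right)} = \left(0 + P\right)^{2} = P^{2}$)
$\left(V{\left(40 \right)} + X{\left(7 \right)}\right)^{2} = \left(40^{2} - 14\right)^{2} = \left(1600 - 14\right)^{2} = 1586^{2} = 2515396$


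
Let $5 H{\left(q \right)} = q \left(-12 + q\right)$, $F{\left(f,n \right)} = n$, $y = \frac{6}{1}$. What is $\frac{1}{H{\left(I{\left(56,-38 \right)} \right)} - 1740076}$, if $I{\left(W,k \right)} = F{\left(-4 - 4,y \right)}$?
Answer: $- \frac{5}{8700416} \approx -5.7469 \cdot 10^{-7}$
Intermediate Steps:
$y = 6$ ($y = 6 \cdot 1 = 6$)
$I{\left(W,k \right)} = 6$
$H{\left(q \right)} = \frac{q \left(-12 + q\right)}{5}$
$\frac{1}{H{\left(I{\left(56,-38 \right)} \right)} - 1740076} = \frac{1}{\frac{1}{5} \cdot 6 \left(-12 + 6\right) - 1740076} = \frac{1}{\frac{1}{5} \cdot 6 \left(-6\right) - 1740076} = \frac{1}{- \frac{36}{5} - 1740076} = \frac{1}{- \frac{8700416}{5}} = - \frac{5}{8700416}$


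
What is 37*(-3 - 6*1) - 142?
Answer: -475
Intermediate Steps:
37*(-3 - 6*1) - 142 = 37*(-3 - 6) - 142 = 37*(-9) - 142 = -333 - 142 = -475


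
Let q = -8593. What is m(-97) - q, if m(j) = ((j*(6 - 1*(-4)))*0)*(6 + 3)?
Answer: 8593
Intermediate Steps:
m(j) = 0 (m(j) = ((j*(6 + 4))*0)*9 = ((j*10)*0)*9 = ((10*j)*0)*9 = 0*9 = 0)
m(-97) - q = 0 - 1*(-8593) = 0 + 8593 = 8593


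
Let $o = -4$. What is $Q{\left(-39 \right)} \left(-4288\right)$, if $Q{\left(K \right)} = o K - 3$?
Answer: $-656064$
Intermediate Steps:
$Q{\left(K \right)} = -3 - 4 K$ ($Q{\left(K \right)} = - 4 K - 3 = -3 - 4 K$)
$Q{\left(-39 \right)} \left(-4288\right) = \left(-3 - -156\right) \left(-4288\right) = \left(-3 + 156\right) \left(-4288\right) = 153 \left(-4288\right) = -656064$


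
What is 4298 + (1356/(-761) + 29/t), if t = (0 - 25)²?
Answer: 2043410819/475625 ≈ 4296.3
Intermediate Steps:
t = 625 (t = (-25)² = 625)
4298 + (1356/(-761) + 29/t) = 4298 + (1356/(-761) + 29/625) = 4298 + (1356*(-1/761) + 29*(1/625)) = 4298 + (-1356/761 + 29/625) = 4298 - 825431/475625 = 2043410819/475625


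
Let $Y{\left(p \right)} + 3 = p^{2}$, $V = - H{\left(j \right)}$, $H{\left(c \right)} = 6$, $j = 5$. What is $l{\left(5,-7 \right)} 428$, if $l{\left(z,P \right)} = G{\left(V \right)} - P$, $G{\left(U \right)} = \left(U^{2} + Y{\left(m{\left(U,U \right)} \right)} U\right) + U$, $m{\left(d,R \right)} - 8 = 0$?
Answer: $-140812$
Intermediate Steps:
$m{\left(d,R \right)} = 8$ ($m{\left(d,R \right)} = 8 + 0 = 8$)
$V = -6$ ($V = \left(-1\right) 6 = -6$)
$Y{\left(p \right)} = -3 + p^{2}$
$G{\left(U \right)} = U^{2} + 62 U$ ($G{\left(U \right)} = \left(U^{2} + \left(-3 + 8^{2}\right) U\right) + U = \left(U^{2} + \left(-3 + 64\right) U\right) + U = \left(U^{2} + 61 U\right) + U = U^{2} + 62 U$)
$l{\left(z,P \right)} = -336 - P$ ($l{\left(z,P \right)} = - 6 \left(62 - 6\right) - P = \left(-6\right) 56 - P = -336 - P$)
$l{\left(5,-7 \right)} 428 = \left(-336 - -7\right) 428 = \left(-336 + 7\right) 428 = \left(-329\right) 428 = -140812$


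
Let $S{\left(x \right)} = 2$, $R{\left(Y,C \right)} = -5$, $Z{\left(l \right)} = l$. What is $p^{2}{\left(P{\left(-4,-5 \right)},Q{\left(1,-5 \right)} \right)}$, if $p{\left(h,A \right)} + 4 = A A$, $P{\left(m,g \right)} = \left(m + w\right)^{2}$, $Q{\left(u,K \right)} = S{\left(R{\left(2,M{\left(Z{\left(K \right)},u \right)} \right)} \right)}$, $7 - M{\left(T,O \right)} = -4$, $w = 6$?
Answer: $0$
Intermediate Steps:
$M{\left(T,O \right)} = 11$ ($M{\left(T,O \right)} = 7 - -4 = 7 + 4 = 11$)
$Q{\left(u,K \right)} = 2$
$P{\left(m,g \right)} = \left(6 + m\right)^{2}$ ($P{\left(m,g \right)} = \left(m + 6\right)^{2} = \left(6 + m\right)^{2}$)
$p{\left(h,A \right)} = -4 + A^{2}$ ($p{\left(h,A \right)} = -4 + A A = -4 + A^{2}$)
$p^{2}{\left(P{\left(-4,-5 \right)},Q{\left(1,-5 \right)} \right)} = \left(-4 + 2^{2}\right)^{2} = \left(-4 + 4\right)^{2} = 0^{2} = 0$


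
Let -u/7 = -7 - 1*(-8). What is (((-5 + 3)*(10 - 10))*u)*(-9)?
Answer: 0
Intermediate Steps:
u = -7 (u = -7*(-7 - 1*(-8)) = -7*(-7 + 8) = -7*1 = -7)
(((-5 + 3)*(10 - 10))*u)*(-9) = (((-5 + 3)*(10 - 10))*(-7))*(-9) = (-2*0*(-7))*(-9) = (0*(-7))*(-9) = 0*(-9) = 0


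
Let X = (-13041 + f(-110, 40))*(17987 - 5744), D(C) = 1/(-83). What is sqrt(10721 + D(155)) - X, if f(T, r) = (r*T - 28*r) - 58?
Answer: 227952417 + sqrt(73856886)/83 ≈ 2.2795e+8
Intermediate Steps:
D(C) = -1/83
f(T, r) = -58 - 28*r + T*r (f(T, r) = (T*r - 28*r) - 58 = (-28*r + T*r) - 58 = -58 - 28*r + T*r)
X = -227952417 (X = (-13041 + (-58 - 28*40 - 110*40))*(17987 - 5744) = (-13041 + (-58 - 1120 - 4400))*12243 = (-13041 - 5578)*12243 = -18619*12243 = -227952417)
sqrt(10721 + D(155)) - X = sqrt(10721 - 1/83) - 1*(-227952417) = sqrt(889842/83) + 227952417 = sqrt(73856886)/83 + 227952417 = 227952417 + sqrt(73856886)/83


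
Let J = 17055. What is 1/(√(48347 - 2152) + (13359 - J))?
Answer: -3696/13614221 - √46195/13614221 ≈ -0.00028727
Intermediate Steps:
1/(√(48347 - 2152) + (13359 - J)) = 1/(√(48347 - 2152) + (13359 - 1*17055)) = 1/(√46195 + (13359 - 17055)) = 1/(√46195 - 3696) = 1/(-3696 + √46195)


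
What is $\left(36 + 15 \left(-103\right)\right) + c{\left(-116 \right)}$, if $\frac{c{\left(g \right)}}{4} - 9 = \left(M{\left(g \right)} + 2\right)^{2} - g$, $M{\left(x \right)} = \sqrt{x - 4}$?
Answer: $-1473 + 32 i \sqrt{30} \approx -1473.0 + 175.27 i$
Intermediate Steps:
$M{\left(x \right)} = \sqrt{-4 + x}$
$c{\left(g \right)} = 36 - 4 g + 4 \left(2 + \sqrt{-4 + g}\right)^{2}$ ($c{\left(g \right)} = 36 + 4 \left(\left(\sqrt{-4 + g} + 2\right)^{2} - g\right) = 36 + 4 \left(\left(2 + \sqrt{-4 + g}\right)^{2} - g\right) = 36 - \left(- 4 \left(2 + \sqrt{-4 + g}\right)^{2} + 4 g\right) = 36 - 4 g + 4 \left(2 + \sqrt{-4 + g}\right)^{2}$)
$\left(36 + 15 \left(-103\right)\right) + c{\left(-116 \right)} = \left(36 + 15 \left(-103\right)\right) + \left(36 + 16 \sqrt{-4 - 116}\right) = \left(36 - 1545\right) + \left(36 + 16 \sqrt{-120}\right) = -1509 + \left(36 + 16 \cdot 2 i \sqrt{30}\right) = -1509 + \left(36 + 32 i \sqrt{30}\right) = -1473 + 32 i \sqrt{30}$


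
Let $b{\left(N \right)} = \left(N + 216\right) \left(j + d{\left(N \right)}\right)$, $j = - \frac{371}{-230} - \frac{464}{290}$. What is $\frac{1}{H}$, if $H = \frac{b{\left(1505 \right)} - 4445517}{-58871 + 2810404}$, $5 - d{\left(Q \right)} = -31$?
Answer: $- \frac{632852590}{1008213867} \approx -0.6277$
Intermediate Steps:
$d{\left(Q \right)} = 36$ ($d{\left(Q \right)} = 5 - -31 = 5 + 31 = 36$)
$j = \frac{3}{230}$ ($j = \left(-371\right) \left(- \frac{1}{230}\right) - \frac{8}{5} = \frac{371}{230} - \frac{8}{5} = \frac{3}{230} \approx 0.013043$)
$b{\left(N \right)} = \frac{894564}{115} + \frac{8283 N}{230}$ ($b{\left(N \right)} = \left(N + 216\right) \left(\frac{3}{230} + 36\right) = \left(216 + N\right) \frac{8283}{230} = \frac{894564}{115} + \frac{8283 N}{230}$)
$H = - \frac{1008213867}{632852590}$ ($H = \frac{\left(\frac{894564}{115} + \frac{8283}{230} \cdot 1505\right) - 4445517}{-58871 + 2810404} = \frac{\left(\frac{894564}{115} + \frac{2493183}{46}\right) - 4445517}{2751533} = \left(\frac{14255043}{230} - 4445517\right) \frac{1}{2751533} = \left(- \frac{1008213867}{230}\right) \frac{1}{2751533} = - \frac{1008213867}{632852590} \approx -1.5931$)
$\frac{1}{H} = \frac{1}{- \frac{1008213867}{632852590}} = - \frac{632852590}{1008213867}$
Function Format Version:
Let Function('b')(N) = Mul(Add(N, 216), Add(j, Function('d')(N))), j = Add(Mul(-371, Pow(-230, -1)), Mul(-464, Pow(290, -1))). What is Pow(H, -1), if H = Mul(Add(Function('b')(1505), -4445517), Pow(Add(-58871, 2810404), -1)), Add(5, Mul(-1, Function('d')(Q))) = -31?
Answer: Rational(-632852590, 1008213867) ≈ -0.62770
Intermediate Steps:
Function('d')(Q) = 36 (Function('d')(Q) = Add(5, Mul(-1, -31)) = Add(5, 31) = 36)
j = Rational(3, 230) (j = Add(Mul(-371, Rational(-1, 230)), Mul(-464, Rational(1, 290))) = Add(Rational(371, 230), Rational(-8, 5)) = Rational(3, 230) ≈ 0.013043)
Function('b')(N) = Add(Rational(894564, 115), Mul(Rational(8283, 230), N)) (Function('b')(N) = Mul(Add(N, 216), Add(Rational(3, 230), 36)) = Mul(Add(216, N), Rational(8283, 230)) = Add(Rational(894564, 115), Mul(Rational(8283, 230), N)))
H = Rational(-1008213867, 632852590) (H = Mul(Add(Add(Rational(894564, 115), Mul(Rational(8283, 230), 1505)), -4445517), Pow(Add(-58871, 2810404), -1)) = Mul(Add(Add(Rational(894564, 115), Rational(2493183, 46)), -4445517), Pow(2751533, -1)) = Mul(Add(Rational(14255043, 230), -4445517), Rational(1, 2751533)) = Mul(Rational(-1008213867, 230), Rational(1, 2751533)) = Rational(-1008213867, 632852590) ≈ -1.5931)
Pow(H, -1) = Pow(Rational(-1008213867, 632852590), -1) = Rational(-632852590, 1008213867)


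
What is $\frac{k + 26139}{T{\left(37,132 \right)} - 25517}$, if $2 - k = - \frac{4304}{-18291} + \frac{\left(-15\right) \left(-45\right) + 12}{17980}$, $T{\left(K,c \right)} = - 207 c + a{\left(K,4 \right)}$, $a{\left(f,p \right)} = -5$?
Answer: $- \frac{8596957705543}{17379579224280} \approx -0.49466$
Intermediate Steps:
$T{\left(K,c \right)} = -5 - 207 c$ ($T{\left(K,c \right)} = - 207 c - 5 = -5 - 207 c$)
$k = \frac{567792523}{328872180}$ ($k = 2 - \left(- \frac{4304}{-18291} + \frac{\left(-15\right) \left(-45\right) + 12}{17980}\right) = 2 - \left(\left(-4304\right) \left(- \frac{1}{18291}\right) + \left(675 + 12\right) \frac{1}{17980}\right) = 2 - \left(\frac{4304}{18291} + 687 \cdot \frac{1}{17980}\right) = 2 - \left(\frac{4304}{18291} + \frac{687}{17980}\right) = 2 - \frac{89951837}{328872180} = \frac{567792523}{328872180} \approx 1.7265$)
$\frac{k + 26139}{T{\left(37,132 \right)} - 25517} = \frac{\frac{567792523}{328872180} + 26139}{\left(-5 - 27324\right) - 25517} = \frac{8596957705543}{328872180 \left(\left(-5 - 27324\right) - 25517\right)} = \frac{8596957705543}{328872180 \left(-27329 - 25517\right)} = \frac{8596957705543}{328872180 \left(-52846\right)} = \frac{8596957705543}{328872180} \left(- \frac{1}{52846}\right) = - \frac{8596957705543}{17379579224280}$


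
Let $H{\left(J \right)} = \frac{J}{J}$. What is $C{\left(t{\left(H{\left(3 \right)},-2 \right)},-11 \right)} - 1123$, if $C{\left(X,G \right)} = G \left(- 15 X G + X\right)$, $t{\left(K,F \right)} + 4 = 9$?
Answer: $-10253$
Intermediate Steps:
$H{\left(J \right)} = 1$
$t{\left(K,F \right)} = 5$ ($t{\left(K,F \right)} = -4 + 9 = 5$)
$C{\left(X,G \right)} = G \left(X - 15 G X\right)$ ($C{\left(X,G \right)} = G \left(- 15 G X + X\right) = G \left(X - 15 G X\right)$)
$C{\left(t{\left(H{\left(3 \right)},-2 \right)},-11 \right)} - 1123 = \left(-11\right) 5 \left(1 - -165\right) - 1123 = \left(-11\right) 5 \left(1 + 165\right) - 1123 = \left(-11\right) 5 \cdot 166 - 1123 = -9130 - 1123 = -10253$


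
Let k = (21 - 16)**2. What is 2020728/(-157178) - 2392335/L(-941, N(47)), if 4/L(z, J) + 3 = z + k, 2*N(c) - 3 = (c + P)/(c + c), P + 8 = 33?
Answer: 172782302833029/314356 ≈ 5.4964e+8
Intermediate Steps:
P = 25 (P = -8 + 33 = 25)
N(c) = 3/2 + (25 + c)/(4*c) (N(c) = 3/2 + ((c + 25)/(c + c))/2 = 3/2 + ((25 + c)/((2*c)))/2 = 3/2 + ((25 + c)*(1/(2*c)))/2 = 3/2 + ((25 + c)/(2*c))/2 = 3/2 + (25 + c)/(4*c))
k = 25 (k = 5**2 = 25)
L(z, J) = 4/(22 + z) (L(z, J) = 4/(-3 + (z + 25)) = 4/(-3 + (25 + z)) = 4/(22 + z))
2020728/(-157178) - 2392335/L(-941, N(47)) = 2020728/(-157178) - 2392335/(4/(22 - 941)) = 2020728*(-1/157178) - 2392335/(4/(-919)) = -1010364/78589 - 2392335/(4*(-1/919)) = -1010364/78589 - 2392335/(-4/919) = -1010364/78589 - 2392335*(-919/4) = -1010364/78589 + 2198555865/4 = 172782302833029/314356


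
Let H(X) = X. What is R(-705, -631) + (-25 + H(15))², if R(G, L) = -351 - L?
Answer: 380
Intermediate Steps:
R(-705, -631) + (-25 + H(15))² = (-351 - 1*(-631)) + (-25 + 15)² = (-351 + 631) + (-10)² = 280 + 100 = 380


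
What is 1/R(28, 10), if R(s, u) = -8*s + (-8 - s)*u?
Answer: -1/584 ≈ -0.0017123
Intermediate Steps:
R(s, u) = -8*s + u*(-8 - s)
1/R(28, 10) = 1/(-8*28 - 8*10 - 1*28*10) = 1/(-224 - 80 - 280) = 1/(-584) = -1/584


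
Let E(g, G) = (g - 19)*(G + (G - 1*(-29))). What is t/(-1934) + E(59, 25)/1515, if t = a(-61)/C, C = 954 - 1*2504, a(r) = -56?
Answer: 473632358/227075775 ≈ 2.0858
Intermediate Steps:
C = -1550 (C = 954 - 2504 = -1550)
t = 28/775 (t = -56/(-1550) = -56*(-1/1550) = 28/775 ≈ 0.036129)
E(g, G) = (-19 + g)*(29 + 2*G) (E(g, G) = (-19 + g)*(G + (G + 29)) = (-19 + g)*(G + (29 + G)) = (-19 + g)*(29 + 2*G))
t/(-1934) + E(59, 25)/1515 = (28/775)/(-1934) + (-551 - 38*25 + 29*59 + 2*25*59)/1515 = (28/775)*(-1/1934) + (-551 - 950 + 1711 + 2950)*(1/1515) = -14/749425 + 3160*(1/1515) = -14/749425 + 632/303 = 473632358/227075775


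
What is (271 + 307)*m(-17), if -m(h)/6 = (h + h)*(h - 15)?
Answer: -3773184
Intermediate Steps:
m(h) = -12*h*(-15 + h) (m(h) = -6*(h + h)*(h - 15) = -6*2*h*(-15 + h) = -12*h*(-15 + h))
(271 + 307)*m(-17) = (271 + 307)*(12*(-17)*(15 - 1*(-17))) = 578*(12*(-17)*(15 + 17)) = 578*(12*(-17)*32) = 578*(-6528) = -3773184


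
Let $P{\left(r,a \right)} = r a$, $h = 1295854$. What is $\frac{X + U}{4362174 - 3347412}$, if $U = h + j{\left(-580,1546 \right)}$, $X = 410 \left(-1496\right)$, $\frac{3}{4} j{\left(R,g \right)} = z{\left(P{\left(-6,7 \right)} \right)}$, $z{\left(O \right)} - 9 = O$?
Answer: $\frac{341225}{507381} \approx 0.67252$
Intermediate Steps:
$P{\left(r,a \right)} = a r$
$z{\left(O \right)} = 9 + O$
$j{\left(R,g \right)} = -44$ ($j{\left(R,g \right)} = \frac{4 \left(9 + 7 \left(-6\right)\right)}{3} = \frac{4 \left(9 - 42\right)}{3} = \frac{4}{3} \left(-33\right) = -44$)
$X = -613360$
$U = 1295810$ ($U = 1295854 - 44 = 1295810$)
$\frac{X + U}{4362174 - 3347412} = \frac{-613360 + 1295810}{4362174 - 3347412} = \frac{682450}{1014762} = 682450 \cdot \frac{1}{1014762} = \frac{341225}{507381}$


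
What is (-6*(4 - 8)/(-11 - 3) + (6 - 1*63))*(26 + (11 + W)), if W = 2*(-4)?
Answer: -11919/7 ≈ -1702.7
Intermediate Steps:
W = -8
(-6*(4 - 8)/(-11 - 3) + (6 - 1*63))*(26 + (11 + W)) = (-6*(4 - 8)/(-11 - 3) + (6 - 1*63))*(26 + (11 - 8)) = (-(-24)/(-14) + (6 - 63))*(26 + 3) = (-(-24)*(-1)/14 - 57)*29 = (-6*2/7 - 57)*29 = (-12/7 - 57)*29 = -411/7*29 = -11919/7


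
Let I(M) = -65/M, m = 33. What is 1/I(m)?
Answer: -33/65 ≈ -0.50769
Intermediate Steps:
1/I(m) = 1/(-65/33) = -33/65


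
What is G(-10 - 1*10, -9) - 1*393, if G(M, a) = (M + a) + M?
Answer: -442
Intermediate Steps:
G(M, a) = a + 2*M
G(-10 - 1*10, -9) - 1*393 = (-9 + 2*(-10 - 1*10)) - 1*393 = (-9 + 2*(-10 - 10)) - 393 = (-9 + 2*(-20)) - 393 = (-9 - 40) - 393 = -49 - 393 = -442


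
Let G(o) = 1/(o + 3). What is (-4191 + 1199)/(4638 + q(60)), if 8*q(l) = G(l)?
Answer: -1507968/2337553 ≈ -0.64511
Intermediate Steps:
G(o) = 1/(3 + o)
q(l) = 1/(8*(3 + l))
(-4191 + 1199)/(4638 + q(60)) = (-4191 + 1199)/(4638 + 1/(8*(3 + 60))) = -2992/(4638 + (1/8)/63) = -2992/(4638 + (1/8)*(1/63)) = -2992/(4638 + 1/504) = -2992/2337553/504 = -2992*504/2337553 = -1507968/2337553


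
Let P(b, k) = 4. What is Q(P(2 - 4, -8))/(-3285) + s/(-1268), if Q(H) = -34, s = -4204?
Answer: 3463313/1041345 ≈ 3.3258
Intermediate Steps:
Q(P(2 - 4, -8))/(-3285) + s/(-1268) = -34/(-3285) - 4204/(-1268) = -34*(-1/3285) - 4204*(-1/1268) = 34/3285 + 1051/317 = 3463313/1041345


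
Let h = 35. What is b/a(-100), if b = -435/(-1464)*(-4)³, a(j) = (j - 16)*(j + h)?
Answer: -2/793 ≈ -0.0025221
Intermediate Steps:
a(j) = (-16 + j)*(35 + j) (a(j) = (j - 16)*(j + 35) = (-16 + j)*(35 + j))
b = -1160/61 (b = -435*(-1/1464)*(-64) = (145/488)*(-64) = -1160/61 ≈ -19.016)
b/a(-100) = -1160/(61*(-560 + (-100)² + 19*(-100))) = -1160/(61*(-560 + 10000 - 1900)) = -1160/61/7540 = -1160/61*1/7540 = -2/793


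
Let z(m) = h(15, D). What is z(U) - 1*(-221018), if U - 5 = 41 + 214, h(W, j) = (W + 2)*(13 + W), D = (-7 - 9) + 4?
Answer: 221494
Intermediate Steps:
D = -12 (D = -16 + 4 = -12)
h(W, j) = (2 + W)*(13 + W)
U = 260 (U = 5 + (41 + 214) = 5 + 255 = 260)
z(m) = 476 (z(m) = 26 + 15**2 + 15*15 = 26 + 225 + 225 = 476)
z(U) - 1*(-221018) = 476 - 1*(-221018) = 476 + 221018 = 221494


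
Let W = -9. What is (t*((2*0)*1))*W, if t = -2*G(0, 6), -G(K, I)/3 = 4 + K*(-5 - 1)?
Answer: 0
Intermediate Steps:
G(K, I) = -12 + 18*K (G(K, I) = -3*(4 + K*(-5 - 1)) = -3*(4 + K*(-6)) = -3*(4 - 6*K) = -12 + 18*K)
t = 24 (t = -2*(-12 + 18*0) = -2*(-12 + 0) = -2*(-12) = 24)
(t*((2*0)*1))*W = (24*((2*0)*1))*(-9) = (24*(0*1))*(-9) = (24*0)*(-9) = 0*(-9) = 0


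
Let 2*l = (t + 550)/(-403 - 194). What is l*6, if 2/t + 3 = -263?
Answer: -73149/26467 ≈ -2.7638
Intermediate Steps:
t = -1/133 (t = 2/(-3 - 263) = 2/(-266) = 2*(-1/266) = -1/133 ≈ -0.0075188)
l = -24383/52934 (l = ((-1/133 + 550)/(-403 - 194))/2 = ((73149/133)/(-597))/2 = ((73149/133)*(-1/597))/2 = (½)*(-24383/26467) = -24383/52934 ≈ -0.46063)
l*6 = -24383/52934*6 = -73149/26467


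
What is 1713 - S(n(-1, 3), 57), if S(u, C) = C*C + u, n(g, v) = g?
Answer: -1535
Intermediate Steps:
S(u, C) = u + C² (S(u, C) = C² + u = u + C²)
1713 - S(n(-1, 3), 57) = 1713 - (-1 + 57²) = 1713 - (-1 + 3249) = 1713 - 1*3248 = 1713 - 3248 = -1535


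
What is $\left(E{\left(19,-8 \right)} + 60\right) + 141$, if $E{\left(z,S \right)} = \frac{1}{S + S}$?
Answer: $\frac{3215}{16} \approx 200.94$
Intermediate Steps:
$E{\left(z,S \right)} = \frac{1}{2 S}$
$\left(E{\left(19,-8 \right)} + 60\right) + 141 = \left(\frac{1}{2 \left(-8\right)} + 60\right) + 141 = \left(\frac{1}{2} \left(- \frac{1}{8}\right) + 60\right) + 141 = \left(- \frac{1}{16} + 60\right) + 141 = \frac{959}{16} + 141 = \frac{3215}{16}$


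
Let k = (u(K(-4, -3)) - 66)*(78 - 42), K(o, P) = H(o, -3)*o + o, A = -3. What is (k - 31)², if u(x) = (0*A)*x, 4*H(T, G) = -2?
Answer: 5793649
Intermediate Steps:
H(T, G) = -½ (H(T, G) = (¼)*(-2) = -½)
K(o, P) = o/2 (K(o, P) = -o/2 + o = o/2)
u(x) = 0 (u(x) = (0*(-3))*x = 0*x = 0)
k = -2376 (k = (0 - 66)*(78 - 42) = -66*36 = -2376)
(k - 31)² = (-2376 - 31)² = (-2407)² = 5793649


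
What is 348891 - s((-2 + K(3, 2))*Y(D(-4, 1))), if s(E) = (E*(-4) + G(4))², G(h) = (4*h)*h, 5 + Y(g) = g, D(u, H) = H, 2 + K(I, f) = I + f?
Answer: 342491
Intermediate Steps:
K(I, f) = -2 + I + f (K(I, f) = -2 + (I + f) = -2 + I + f)
Y(g) = -5 + g
G(h) = 4*h²
s(E) = (64 - 4*E)² (s(E) = (E*(-4) + 4*4²)² = (-4*E + 4*16)² = (-4*E + 64)² = (64 - 4*E)²)
348891 - s((-2 + K(3, 2))*Y(D(-4, 1))) = 348891 - 16*(-16 + (-2 + (-2 + 3 + 2))*(-5 + 1))² = 348891 - 16*(-16 + (-2 + 3)*(-4))² = 348891 - 16*(-16 + 1*(-4))² = 348891 - 16*(-16 - 4)² = 348891 - 16*(-20)² = 348891 - 16*400 = 348891 - 1*6400 = 348891 - 6400 = 342491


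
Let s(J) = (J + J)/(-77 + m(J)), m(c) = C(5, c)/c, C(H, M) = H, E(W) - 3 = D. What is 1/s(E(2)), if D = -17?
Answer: 1083/392 ≈ 2.7628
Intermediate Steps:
E(W) = -14 (E(W) = 3 - 17 = -14)
m(c) = 5/c
s(J) = 2*J/(-77 + 5/J) (s(J) = (J + J)/(-77 + 5/J) = (2*J)/(-77 + 5/J) = 2*J/(-77 + 5/J))
1/s(E(2)) = 1/(-2*(-14)**2/(-5 + 77*(-14))) = 1/(-2*196/(-5 - 1078)) = 1/(-2*196/(-1083)) = 1/(-2*196*(-1/1083)) = 1/(392/1083) = 1083/392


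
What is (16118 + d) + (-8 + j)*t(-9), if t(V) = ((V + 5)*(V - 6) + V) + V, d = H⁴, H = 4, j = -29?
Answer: 14820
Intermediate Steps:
d = 256 (d = 4⁴ = 256)
t(V) = 2*V + (-6 + V)*(5 + V) (t(V) = ((5 + V)*(-6 + V) + V) + V = ((-6 + V)*(5 + V) + V) + V = (V + (-6 + V)*(5 + V)) + V = 2*V + (-6 + V)*(5 + V))
(16118 + d) + (-8 + j)*t(-9) = (16118 + 256) + (-8 - 29)*(-30 - 9 + (-9)²) = 16374 - 37*(-30 - 9 + 81) = 16374 - 37*42 = 16374 - 1554 = 14820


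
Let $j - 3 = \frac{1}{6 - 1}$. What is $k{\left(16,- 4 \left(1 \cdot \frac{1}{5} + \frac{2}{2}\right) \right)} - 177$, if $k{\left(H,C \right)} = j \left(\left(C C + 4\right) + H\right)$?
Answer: $- \frac{4909}{125} \approx -39.272$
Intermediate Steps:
$j = \frac{16}{5}$ ($j = 3 + \frac{1}{6 - 1} = 3 + \frac{1}{5} = \frac{16}{5} \approx 3.2$)
$k{\left(H,C \right)} = \frac{64}{5} + \frac{16 H}{5} + \frac{16 C^{2}}{5}$ ($k{\left(H,C \right)} = \frac{16 \left(\left(C C + 4\right) + H\right)}{5} = \frac{16 \left(\left(C^{2} + 4\right) + H\right)}{5} = \frac{16 \left(\left(4 + C^{2}\right) + H\right)}{5} = \frac{16 \left(4 + H + C^{2}\right)}{5} = \frac{64}{5} + \frac{16 H}{5} + \frac{16 C^{2}}{5}$)
$k{\left(16,- 4 \left(1 \cdot \frac{1}{5} + \frac{2}{2}\right) \right)} - 177 = \left(\frac{64}{5} + \frac{16}{5} \cdot 16 + \frac{16 \left(- 4 \left(1 \cdot \frac{1}{5} + \frac{2}{2}\right)\right)^{2}}{5}\right) - 177 = \left(\frac{64}{5} + \frac{256}{5} + \frac{16 \left(- 4 \left(1 \cdot \frac{1}{5} + 2 \cdot \frac{1}{2}\right)\right)^{2}}{5}\right) - 177 = \left(\frac{64}{5} + \frac{256}{5} + \frac{16 \left(- 4 \left(\frac{1}{5} + 1\right)\right)^{2}}{5}\right) - 177 = \left(\frac{64}{5} + \frac{256}{5} + \frac{16 \left(\left(-4\right) \frac{6}{5}\right)^{2}}{5}\right) - 177 = \left(\frac{64}{5} + \frac{256}{5} + \frac{16 \left(- \frac{24}{5}\right)^{2}}{5}\right) - 177 = \left(\frac{64}{5} + \frac{256}{5} + \frac{16}{5} \cdot \frac{576}{25}\right) - 177 = \left(\frac{64}{5} + \frac{256}{5} + \frac{9216}{125}\right) - 177 = \frac{17216}{125} - 177 = - \frac{4909}{125}$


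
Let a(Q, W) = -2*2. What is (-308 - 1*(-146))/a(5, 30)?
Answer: 81/2 ≈ 40.500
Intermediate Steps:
a(Q, W) = -4
(-308 - 1*(-146))/a(5, 30) = (-308 - 1*(-146))/(-4) = (-308 + 146)*(-¼) = -162*(-¼) = 81/2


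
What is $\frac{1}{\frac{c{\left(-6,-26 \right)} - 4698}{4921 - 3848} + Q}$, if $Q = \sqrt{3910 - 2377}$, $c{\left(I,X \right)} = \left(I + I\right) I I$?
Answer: $\frac{1834830}{579556819} + \frac{1151329 \sqrt{1533}}{1738670457} \approx 0.029093$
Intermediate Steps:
$c{\left(I,X \right)} = 2 I^{3}$ ($c{\left(I,X \right)} = 2 I I I = 2 I^{2} I = 2 I^{3}$)
$Q = \sqrt{1533} \approx 39.154$
$\frac{1}{\frac{c{\left(-6,-26 \right)} - 4698}{4921 - 3848} + Q} = \frac{1}{\frac{2 \left(-6\right)^{3} - 4698}{4921 - 3848} + \sqrt{1533}} = \frac{1}{\frac{2 \left(-216\right) - 4698}{1073} + \sqrt{1533}} = \frac{1}{\left(-432 - 4698\right) \frac{1}{1073} + \sqrt{1533}} = \frac{1}{\left(-5130\right) \frac{1}{1073} + \sqrt{1533}} = \frac{1}{- \frac{5130}{1073} + \sqrt{1533}}$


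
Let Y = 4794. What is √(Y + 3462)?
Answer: 8*√129 ≈ 90.863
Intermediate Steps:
√(Y + 3462) = √(4794 + 3462) = √8256 = 8*√129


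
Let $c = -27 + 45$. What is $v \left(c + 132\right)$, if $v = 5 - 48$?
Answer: $-6450$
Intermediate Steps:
$c = 18$
$v = -43$ ($v = 5 - 48 = -43$)
$v \left(c + 132\right) = - 43 \left(18 + 132\right) = \left(-43\right) 150 = -6450$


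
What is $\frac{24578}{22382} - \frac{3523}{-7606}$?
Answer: $\frac{132896027}{85118746} \approx 1.5613$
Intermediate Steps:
$\frac{24578}{22382} - \frac{3523}{-7606} = 24578 \cdot \frac{1}{22382} - - \frac{3523}{7606} = \frac{12289}{11191} + \frac{3523}{7606} = \frac{132896027}{85118746}$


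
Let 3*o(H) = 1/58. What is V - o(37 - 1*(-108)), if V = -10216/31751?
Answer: -1809335/5524674 ≈ -0.32750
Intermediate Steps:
o(H) = 1/174 (o(H) = (⅓)/58 = (⅓)*(1/58) = 1/174)
V = -10216/31751 (V = -10216*1/31751 = -10216/31751 ≈ -0.32175)
V - o(37 - 1*(-108)) = -10216/31751 - 1*1/174 = -10216/31751 - 1/174 = -1809335/5524674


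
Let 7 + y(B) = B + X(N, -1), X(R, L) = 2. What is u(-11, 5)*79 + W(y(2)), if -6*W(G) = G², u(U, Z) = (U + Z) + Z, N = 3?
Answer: -161/2 ≈ -80.500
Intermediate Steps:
u(U, Z) = U + 2*Z
y(B) = -5 + B (y(B) = -7 + (B + 2) = -7 + (2 + B) = -5 + B)
W(G) = -G²/6
u(-11, 5)*79 + W(y(2)) = (-11 + 2*5)*79 - (-5 + 2)²/6 = (-11 + 10)*79 - ⅙*(-3)² = -1*79 - ⅙*9 = -79 - 3/2 = -161/2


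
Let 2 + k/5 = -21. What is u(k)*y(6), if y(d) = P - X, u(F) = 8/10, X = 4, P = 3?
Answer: -4/5 ≈ -0.80000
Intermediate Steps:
k = -115 (k = -10 + 5*(-21) = -10 - 105 = -115)
u(F) = 4/5 (u(F) = 8*(1/10) = 4/5)
y(d) = -1 (y(d) = 3 - 1*4 = 3 - 4 = -1)
u(k)*y(6) = (4/5)*(-1) = -4/5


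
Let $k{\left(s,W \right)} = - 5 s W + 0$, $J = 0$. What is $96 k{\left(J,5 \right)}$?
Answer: $0$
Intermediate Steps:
$k{\left(s,W \right)} = - 5 W s$ ($k{\left(s,W \right)} = - 5 W s + 0 = - 5 W s$)
$96 k{\left(J,5 \right)} = 96 \left(\left(-5\right) 5 \cdot 0\right) = 96 \cdot 0 = 0$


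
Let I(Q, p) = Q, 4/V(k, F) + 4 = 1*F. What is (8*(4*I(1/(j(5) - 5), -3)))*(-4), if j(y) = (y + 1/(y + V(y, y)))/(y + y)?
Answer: 2880/101 ≈ 28.515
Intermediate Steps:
V(k, F) = 4/(-4 + F) (V(k, F) = 4/(-4 + 1*F) = 4/(-4 + F))
j(y) = (y + 1/(y + 4/(-4 + y)))/(2*y) (j(y) = (y + 1/(y + 4/(-4 + y)))/(y + y) = (y + 1/(y + 4/(-4 + y)))/((2*y)) = (y + 1/(y + 4/(-4 + y)))*(1/(2*y)) = (y + 1/(y + 4/(-4 + y)))/(2*y))
(8*(4*I(1/(j(5) - 5), -3)))*(-4) = (8*(4/((½)*(4*5 + (1 + 5²)*(-4 + 5))/(5*(4 + 5*(-4 + 5))) - 5)))*(-4) = (8*(4/((½)*(⅕)*(20 + (1 + 25)*1)/(4 + 5*1) - 5)))*(-4) = (8*(4/((½)*(⅕)*(20 + 26*1)/(4 + 5) - 5)))*(-4) = (8*(4/((½)*(⅕)*(20 + 26)/9 - 5)))*(-4) = (8*(4/((½)*(⅕)*(⅑)*46 - 5)))*(-4) = (8*(4/(23/45 - 5)))*(-4) = (8*(4/(-202/45)))*(-4) = (8*(4*(-45/202)))*(-4) = (8*(-90/101))*(-4) = -720/101*(-4) = 2880/101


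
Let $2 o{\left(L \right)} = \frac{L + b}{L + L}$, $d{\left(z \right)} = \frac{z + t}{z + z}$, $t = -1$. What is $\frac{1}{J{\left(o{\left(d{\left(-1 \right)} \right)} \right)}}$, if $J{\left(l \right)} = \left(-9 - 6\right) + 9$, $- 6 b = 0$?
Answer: $- \frac{1}{6} \approx -0.16667$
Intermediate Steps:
$b = 0$ ($b = \left(- \frac{1}{6}\right) 0 = 0$)
$d{\left(z \right)} = \frac{-1 + z}{2 z}$ ($d{\left(z \right)} = \frac{z - 1}{z + z} = \frac{-1 + z}{2 z}$)
$o{\left(L \right)} = \frac{1}{4}$ ($o{\left(L \right)} = \frac{\left(L + 0\right) \frac{1}{L + L}}{2} = \frac{L \frac{1}{2 L}}{2} = \frac{1}{2} \cdot \frac{1}{2} = \frac{1}{4}$)
$J{\left(l \right)} = -6$ ($J{\left(l \right)} = -15 + 9 = -6$)
$\frac{1}{J{\left(o{\left(d{\left(-1 \right)} \right)} \right)}} = \frac{1}{-6} = - \frac{1}{6}$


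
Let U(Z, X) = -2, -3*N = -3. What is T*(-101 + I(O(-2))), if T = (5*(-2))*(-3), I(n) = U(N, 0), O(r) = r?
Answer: -3090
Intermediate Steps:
N = 1 (N = -⅓*(-3) = 1)
I(n) = -2
T = 30 (T = -10*(-3) = 30)
T*(-101 + I(O(-2))) = 30*(-101 - 2) = 30*(-103) = -3090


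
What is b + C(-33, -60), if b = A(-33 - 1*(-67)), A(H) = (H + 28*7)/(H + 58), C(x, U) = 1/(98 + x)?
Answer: 327/130 ≈ 2.5154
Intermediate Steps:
A(H) = (196 + H)/(58 + H) (A(H) = (H + 196)/(58 + H) = (196 + H)/(58 + H))
b = 5/2 (b = (196 + (-33 - 1*(-67)))/(58 + (-33 - 1*(-67))) = (196 + (-33 + 67))/(58 + (-33 + 67)) = (196 + 34)/(58 + 34) = 230/92 = (1/92)*230 = 5/2 ≈ 2.5000)
b + C(-33, -60) = 5/2 + 1/(98 - 33) = 5/2 + 1/65 = 327/130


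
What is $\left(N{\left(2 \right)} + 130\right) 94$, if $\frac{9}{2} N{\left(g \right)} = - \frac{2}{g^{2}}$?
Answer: $\frac{109886}{9} \approx 12210.0$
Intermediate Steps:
$N{\left(g \right)} = - \frac{4}{9 g^{2}}$ ($N{\left(g \right)} = \frac{2 \left(- \frac{2}{g^{2}}\right)}{9} = - \frac{4}{9 g^{2}}$)
$\left(N{\left(2 \right)} + 130\right) 94 = \left(- \frac{4}{9 \cdot 4} + 130\right) 94 = \left(\left(- \frac{4}{9}\right) \frac{1}{4} + 130\right) 94 = \left(- \frac{1}{9} + 130\right) 94 = \frac{1169}{9} \cdot 94 = \frac{109886}{9}$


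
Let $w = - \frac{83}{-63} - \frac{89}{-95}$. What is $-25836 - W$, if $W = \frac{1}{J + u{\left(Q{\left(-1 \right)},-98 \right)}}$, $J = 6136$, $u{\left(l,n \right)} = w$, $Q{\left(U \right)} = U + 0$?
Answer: $- \frac{949148815857}{36737452} \approx -25836.0$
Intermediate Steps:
$Q{\left(U \right)} = U$
$w = \frac{13492}{5985}$ ($w = \left(-83\right) \left(- \frac{1}{63}\right) - - \frac{89}{95} = \frac{83}{63} + \frac{89}{95} = \frac{13492}{5985} \approx 2.2543$)
$u{\left(l,n \right)} = \frac{13492}{5985}$
$W = \frac{5985}{36737452}$ ($W = \frac{1}{6136 + \frac{13492}{5985}} = \frac{1}{\frac{36737452}{5985}} = \frac{5985}{36737452} \approx 0.00016291$)
$-25836 - W = -25836 - \frac{5985}{36737452} = - \frac{949148815857}{36737452}$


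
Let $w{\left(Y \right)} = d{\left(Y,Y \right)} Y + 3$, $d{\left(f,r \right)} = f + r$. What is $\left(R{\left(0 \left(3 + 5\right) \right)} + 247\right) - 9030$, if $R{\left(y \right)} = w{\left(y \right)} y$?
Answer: $-8783$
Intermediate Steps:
$w{\left(Y \right)} = 3 + 2 Y^{2}$ ($w{\left(Y \right)} = \left(Y + Y\right) Y + 3 = 2 Y Y + 3 = 2 Y^{2} + 3 = 3 + 2 Y^{2}$)
$R{\left(y \right)} = y \left(3 + 2 y^{2}\right)$ ($R{\left(y \right)} = \left(3 + 2 y^{2}\right) y = y \left(3 + 2 y^{2}\right)$)
$\left(R{\left(0 \left(3 + 5\right) \right)} + 247\right) - 9030 = \left(0 \left(3 + 5\right) \left(3 + 2 \left(0 \left(3 + 5\right)\right)^{2}\right) + 247\right) - 9030 = \left(0 \cdot 8 \left(3 + 2 \left(0 \cdot 8\right)^{2}\right) + 247\right) - 9030 = \left(0 \left(3 + 2 \cdot 0^{2}\right) + 247\right) - 9030 = \left(0 \left(3 + 2 \cdot 0\right) + 247\right) - 9030 = \left(0 \left(3 + 0\right) + 247\right) - 9030 = \left(0 \cdot 3 + 247\right) - 9030 = \left(0 + 247\right) - 9030 = 247 - 9030 = -8783$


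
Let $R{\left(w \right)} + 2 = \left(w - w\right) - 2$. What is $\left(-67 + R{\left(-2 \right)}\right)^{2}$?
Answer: $5041$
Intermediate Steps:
$R{\left(w \right)} = -4$ ($R{\left(w \right)} = -2 + \left(\left(w - w\right) - 2\right) = -2 + \left(0 - 2\right) = -2 - 2 = -4$)
$\left(-67 + R{\left(-2 \right)}\right)^{2} = \left(-67 - 4\right)^{2} = \left(-71\right)^{2} = 5041$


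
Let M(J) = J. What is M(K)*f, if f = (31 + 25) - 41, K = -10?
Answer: -150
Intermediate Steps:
f = 15 (f = 56 - 41 = 15)
M(K)*f = -10*15 = -150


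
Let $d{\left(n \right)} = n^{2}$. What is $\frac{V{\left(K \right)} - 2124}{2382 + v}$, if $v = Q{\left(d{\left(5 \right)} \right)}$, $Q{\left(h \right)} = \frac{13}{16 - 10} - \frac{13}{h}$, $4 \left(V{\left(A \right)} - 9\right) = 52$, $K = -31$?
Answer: $- \frac{315300}{357547} \approx -0.88184$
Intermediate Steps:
$V{\left(A \right)} = 22$ ($V{\left(A \right)} = 9 + \frac{1}{4} \cdot 52 = 9 + 13 = 22$)
$Q{\left(h \right)} = \frac{13}{6} - \frac{13}{h}$
$v = \frac{247}{150}$ ($v = \frac{13}{6} - \frac{13}{5^{2}} = \frac{13}{6} - \frac{13}{25} = \frac{247}{150} \approx 1.6467$)
$\frac{V{\left(K \right)} - 2124}{2382 + v} = \frac{22 - 2124}{2382 + \frac{247}{150}} = \frac{22 - 2124}{\frac{357547}{150}} = \left(-2102\right) \frac{150}{357547} = - \frac{315300}{357547}$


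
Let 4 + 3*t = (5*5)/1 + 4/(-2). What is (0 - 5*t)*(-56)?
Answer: 5320/3 ≈ 1773.3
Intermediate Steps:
t = 19/3 (t = -4/3 + ((5*5)/1 + 4/(-2))/3 = -4/3 + (25*1 + 4*(-1/2))/3 = -4/3 + (25 - 2)/3 = -4/3 + (1/3)*23 = -4/3 + 23/3 = 19/3 ≈ 6.3333)
(0 - 5*t)*(-56) = (0 - 5*19/3)*(-56) = (0 - 95/3)*(-56) = -95/3*(-56) = 5320/3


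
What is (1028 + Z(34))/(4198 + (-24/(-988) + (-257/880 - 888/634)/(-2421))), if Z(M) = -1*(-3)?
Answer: 171985701579120/700291244680603 ≈ 0.24559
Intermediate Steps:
Z(M) = 3
(1028 + Z(34))/(4198 + (-24/(-988) + (-257/880 - 888/634)/(-2421))) = (1028 + 3)/(4198 + (-24/(-988) + (-257/880 - 888/634)/(-2421))) = 1031/(4198 + (-24*(-1/988) + (-257*1/880 - 888*1/634)*(-1/2421))) = 1031/(4198 + (6/247 + (-257/880 - 444/317)*(-1/2421))) = 1031/(4198 + (6/247 - 472189/278960*(-1/2421))) = 1031/(4198 + (6/247 + 472189/675362160)) = 1031/(4198 + 4168803643/166814453520) = 1031/(700291244680603/166814453520) = 1031*(166814453520/700291244680603) = 171985701579120/700291244680603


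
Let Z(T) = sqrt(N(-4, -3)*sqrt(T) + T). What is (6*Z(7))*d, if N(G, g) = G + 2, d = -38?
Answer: -228*sqrt(7 - 2*sqrt(7)) ≈ -298.02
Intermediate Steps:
N(G, g) = 2 + G
Z(T) = sqrt(T - 2*sqrt(T)) (Z(T) = sqrt((2 - 4)*sqrt(T) + T) = sqrt(-2*sqrt(T) + T) = sqrt(T - 2*sqrt(T)))
(6*Z(7))*d = (6*sqrt(7 - 2*sqrt(7)))*(-38) = -228*sqrt(7 - 2*sqrt(7))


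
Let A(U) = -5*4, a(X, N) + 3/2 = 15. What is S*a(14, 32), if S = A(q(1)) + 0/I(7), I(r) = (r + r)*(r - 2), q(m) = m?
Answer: -270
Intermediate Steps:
a(X, N) = 27/2 (a(X, N) = -3/2 + 15 = 27/2)
I(r) = 2*r*(-2 + r) (I(r) = (2*r)*(-2 + r) = 2*r*(-2 + r))
A(U) = -20
S = -20 (S = -20 + 0/((2*7*(-2 + 7))) = -20 + 0/((2*7*5)) = -20 + 0/70 = -20 + 0*(1/70) = -20 + 0 = -20)
S*a(14, 32) = -20*27/2 = -270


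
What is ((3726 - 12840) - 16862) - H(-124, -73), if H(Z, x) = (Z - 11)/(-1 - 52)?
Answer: -1376863/53 ≈ -25979.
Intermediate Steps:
H(Z, x) = 11/53 - Z/53 (H(Z, x) = (-11 + Z)/(-53) = (-11 + Z)*(-1/53) = 11/53 - Z/53)
((3726 - 12840) - 16862) - H(-124, -73) = ((3726 - 12840) - 16862) - (11/53 - 1/53*(-124)) = (-9114 - 16862) - (11/53 + 124/53) = -25976 - 1*135/53 = -25976 - 135/53 = -1376863/53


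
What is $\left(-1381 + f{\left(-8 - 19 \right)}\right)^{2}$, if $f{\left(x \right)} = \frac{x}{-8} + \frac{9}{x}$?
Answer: $\frac{1093691041}{576} \approx 1.8988 \cdot 10^{6}$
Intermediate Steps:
$f{\left(x \right)} = \frac{9}{x} - \frac{x}{8}$ ($f{\left(x \right)} = x \left(- \frac{1}{8}\right) + \frac{9}{x} = - \frac{x}{8} + \frac{9}{x} = \frac{9}{x} - \frac{x}{8}$)
$\left(-1381 + f{\left(-8 - 19 \right)}\right)^{2} = \left(-1381 - \left(- \frac{9}{-8 - 19} + \frac{-8 - 19}{8}\right)\right)^{2} = \left(-1381 + \left(\frac{9}{-27} - - \frac{27}{8}\right)\right)^{2} = \left(-1381 + \left(9 \left(- \frac{1}{27}\right) + \frac{27}{8}\right)\right)^{2} = \left(-1381 + \left(- \frac{1}{3} + \frac{27}{8}\right)\right)^{2} = \left(-1381 + \frac{73}{24}\right)^{2} = \left(- \frac{33071}{24}\right)^{2} = \frac{1093691041}{576}$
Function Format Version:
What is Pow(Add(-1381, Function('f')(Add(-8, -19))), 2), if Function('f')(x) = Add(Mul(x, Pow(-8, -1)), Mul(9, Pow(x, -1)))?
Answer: Rational(1093691041, 576) ≈ 1.8988e+6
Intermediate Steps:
Function('f')(x) = Add(Mul(9, Pow(x, -1)), Mul(Rational(-1, 8), x)) (Function('f')(x) = Add(Mul(x, Rational(-1, 8)), Mul(9, Pow(x, -1))) = Add(Mul(Rational(-1, 8), x), Mul(9, Pow(x, -1))) = Add(Mul(9, Pow(x, -1)), Mul(Rational(-1, 8), x)))
Pow(Add(-1381, Function('f')(Add(-8, -19))), 2) = Pow(Add(-1381, Add(Mul(9, Pow(Add(-8, -19), -1)), Mul(Rational(-1, 8), Add(-8, -19)))), 2) = Pow(Add(-1381, Add(Mul(9, Pow(-27, -1)), Mul(Rational(-1, 8), -27))), 2) = Pow(Add(-1381, Add(Mul(9, Rational(-1, 27)), Rational(27, 8))), 2) = Pow(Add(-1381, Add(Rational(-1, 3), Rational(27, 8))), 2) = Pow(Add(-1381, Rational(73, 24)), 2) = Pow(Rational(-33071, 24), 2) = Rational(1093691041, 576)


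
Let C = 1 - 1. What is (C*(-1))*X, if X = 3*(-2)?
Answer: 0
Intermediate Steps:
C = 0
X = -6
(C*(-1))*X = (0*(-1))*(-6) = 0*(-6) = 0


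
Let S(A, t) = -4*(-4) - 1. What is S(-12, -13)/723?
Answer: 5/241 ≈ 0.020747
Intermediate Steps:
S(A, t) = 15 (S(A, t) = 16 - 1 = 15)
S(-12, -13)/723 = 15/723 = 15*(1/723) = 5/241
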